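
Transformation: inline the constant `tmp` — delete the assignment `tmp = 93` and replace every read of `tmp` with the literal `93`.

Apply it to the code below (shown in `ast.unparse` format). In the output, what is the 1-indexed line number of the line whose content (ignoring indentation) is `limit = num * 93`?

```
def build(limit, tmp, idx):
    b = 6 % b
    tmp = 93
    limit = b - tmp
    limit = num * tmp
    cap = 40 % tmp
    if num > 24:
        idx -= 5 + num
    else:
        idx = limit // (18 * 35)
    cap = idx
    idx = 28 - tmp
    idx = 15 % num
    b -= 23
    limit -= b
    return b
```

4

Transformed code:
def build(limit, tmp, idx):
    b = 6 % b
    limit = b - 93
    limit = num * 93
    cap = 40 % 93
    if num > 24:
        idx -= 5 + num
    else:
        idx = limit // (18 * 35)
    cap = idx
    idx = 28 - 93
    idx = 15 % num
    b -= 23
    limit -= b
    return b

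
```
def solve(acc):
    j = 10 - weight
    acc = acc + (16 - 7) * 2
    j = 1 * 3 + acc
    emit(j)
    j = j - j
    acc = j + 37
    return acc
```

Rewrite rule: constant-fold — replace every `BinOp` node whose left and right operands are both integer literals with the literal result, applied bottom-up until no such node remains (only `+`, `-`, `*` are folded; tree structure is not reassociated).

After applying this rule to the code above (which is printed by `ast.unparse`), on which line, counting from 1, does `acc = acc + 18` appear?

Transformed code:
def solve(acc):
    j = 10 - weight
    acc = acc + 18
    j = 3 + acc
    emit(j)
    j = j - j
    acc = j + 37
    return acc

3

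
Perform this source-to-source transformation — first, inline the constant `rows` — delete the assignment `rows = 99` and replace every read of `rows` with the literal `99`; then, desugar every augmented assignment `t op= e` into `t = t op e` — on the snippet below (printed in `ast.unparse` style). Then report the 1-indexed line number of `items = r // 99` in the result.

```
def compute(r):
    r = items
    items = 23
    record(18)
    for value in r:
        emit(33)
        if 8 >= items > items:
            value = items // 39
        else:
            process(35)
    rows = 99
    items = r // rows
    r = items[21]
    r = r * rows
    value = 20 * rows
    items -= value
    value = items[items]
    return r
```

11

Transformed code:
def compute(r):
    r = items
    items = 23
    record(18)
    for value in r:
        emit(33)
        if 8 >= items > items:
            value = items // 39
        else:
            process(35)
    items = r // 99
    r = items[21]
    r = r * 99
    value = 20 * 99
    items = items - value
    value = items[items]
    return r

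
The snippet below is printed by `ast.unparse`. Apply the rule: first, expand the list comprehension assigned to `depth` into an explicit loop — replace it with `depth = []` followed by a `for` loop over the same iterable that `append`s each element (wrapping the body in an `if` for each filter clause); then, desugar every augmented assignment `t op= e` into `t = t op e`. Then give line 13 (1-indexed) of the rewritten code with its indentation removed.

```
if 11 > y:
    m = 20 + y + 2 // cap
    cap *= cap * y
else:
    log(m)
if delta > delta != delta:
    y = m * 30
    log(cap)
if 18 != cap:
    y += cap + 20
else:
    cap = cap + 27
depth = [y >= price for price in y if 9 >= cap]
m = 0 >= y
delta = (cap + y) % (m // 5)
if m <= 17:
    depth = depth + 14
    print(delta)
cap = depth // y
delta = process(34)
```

depth = []

Transformed code:
if 11 > y:
    m = 20 + y + 2 // cap
    cap = cap * (cap * y)
else:
    log(m)
if delta > delta != delta:
    y = m * 30
    log(cap)
if 18 != cap:
    y = y + (cap + 20)
else:
    cap = cap + 27
depth = []
for price in y:
    if 9 >= cap:
        depth.append(y >= price)
m = 0 >= y
delta = (cap + y) % (m // 5)
if m <= 17:
    depth = depth + 14
    print(delta)
cap = depth // y
delta = process(34)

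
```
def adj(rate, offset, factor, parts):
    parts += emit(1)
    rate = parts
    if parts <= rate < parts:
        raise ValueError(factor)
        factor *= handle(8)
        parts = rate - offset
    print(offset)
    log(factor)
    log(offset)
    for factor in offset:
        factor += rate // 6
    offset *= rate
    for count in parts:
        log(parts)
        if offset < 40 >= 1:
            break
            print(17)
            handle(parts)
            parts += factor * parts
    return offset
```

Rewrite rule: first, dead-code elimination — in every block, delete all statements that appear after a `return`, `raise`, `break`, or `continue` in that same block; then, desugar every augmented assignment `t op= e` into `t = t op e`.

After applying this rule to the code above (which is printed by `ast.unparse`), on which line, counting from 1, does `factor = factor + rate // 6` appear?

10

Transformed code:
def adj(rate, offset, factor, parts):
    parts = parts + emit(1)
    rate = parts
    if parts <= rate < parts:
        raise ValueError(factor)
    print(offset)
    log(factor)
    log(offset)
    for factor in offset:
        factor = factor + rate // 6
    offset = offset * rate
    for count in parts:
        log(parts)
        if offset < 40 >= 1:
            break
    return offset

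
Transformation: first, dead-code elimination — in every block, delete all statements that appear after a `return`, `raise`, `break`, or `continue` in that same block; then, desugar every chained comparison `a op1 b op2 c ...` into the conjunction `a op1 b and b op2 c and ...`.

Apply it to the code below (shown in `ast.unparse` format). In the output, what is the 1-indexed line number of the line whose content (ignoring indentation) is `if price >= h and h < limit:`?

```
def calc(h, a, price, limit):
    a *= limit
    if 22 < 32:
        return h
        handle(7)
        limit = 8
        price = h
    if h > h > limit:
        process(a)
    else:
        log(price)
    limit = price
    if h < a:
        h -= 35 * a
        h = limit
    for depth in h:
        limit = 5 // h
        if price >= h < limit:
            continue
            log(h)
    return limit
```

15

Transformed code:
def calc(h, a, price, limit):
    a *= limit
    if 22 < 32:
        return h
    if h > h and h > limit:
        process(a)
    else:
        log(price)
    limit = price
    if h < a:
        h -= 35 * a
        h = limit
    for depth in h:
        limit = 5 // h
        if price >= h and h < limit:
            continue
    return limit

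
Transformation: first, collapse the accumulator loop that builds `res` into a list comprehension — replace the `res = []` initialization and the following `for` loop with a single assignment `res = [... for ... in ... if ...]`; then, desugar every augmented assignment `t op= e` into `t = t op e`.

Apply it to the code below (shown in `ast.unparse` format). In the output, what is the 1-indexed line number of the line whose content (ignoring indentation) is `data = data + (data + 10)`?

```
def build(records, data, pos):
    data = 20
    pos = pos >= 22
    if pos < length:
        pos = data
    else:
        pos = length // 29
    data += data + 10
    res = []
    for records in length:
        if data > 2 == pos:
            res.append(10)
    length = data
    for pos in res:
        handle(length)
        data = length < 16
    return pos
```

Transformed code:
def build(records, data, pos):
    data = 20
    pos = pos >= 22
    if pos < length:
        pos = data
    else:
        pos = length // 29
    data = data + (data + 10)
    res = [10 for records in length if data > 2 == pos]
    length = data
    for pos in res:
        handle(length)
        data = length < 16
    return pos

8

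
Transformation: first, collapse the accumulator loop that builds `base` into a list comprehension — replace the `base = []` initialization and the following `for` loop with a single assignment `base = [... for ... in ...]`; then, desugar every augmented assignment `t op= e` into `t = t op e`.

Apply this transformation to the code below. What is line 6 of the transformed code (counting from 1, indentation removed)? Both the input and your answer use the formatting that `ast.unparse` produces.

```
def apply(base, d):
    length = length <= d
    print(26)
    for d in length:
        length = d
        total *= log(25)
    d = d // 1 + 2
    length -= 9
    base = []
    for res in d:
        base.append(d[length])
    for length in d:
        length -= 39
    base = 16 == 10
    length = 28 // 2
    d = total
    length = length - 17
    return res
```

Transformed code:
def apply(base, d):
    length = length <= d
    print(26)
    for d in length:
        length = d
        total = total * log(25)
    d = d // 1 + 2
    length = length - 9
    base = [d[length] for res in d]
    for length in d:
        length = length - 39
    base = 16 == 10
    length = 28 // 2
    d = total
    length = length - 17
    return res

total = total * log(25)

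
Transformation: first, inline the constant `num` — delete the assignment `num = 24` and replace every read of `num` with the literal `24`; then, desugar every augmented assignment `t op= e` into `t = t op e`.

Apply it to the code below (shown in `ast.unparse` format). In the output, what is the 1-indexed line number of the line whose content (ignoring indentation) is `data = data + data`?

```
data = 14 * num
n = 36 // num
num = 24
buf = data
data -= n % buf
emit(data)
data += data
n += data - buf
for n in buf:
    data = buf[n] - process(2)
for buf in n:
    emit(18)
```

6

Transformed code:
data = 14 * 24
n = 36 // 24
buf = data
data = data - n % buf
emit(data)
data = data + data
n = n + (data - buf)
for n in buf:
    data = buf[n] - process(2)
for buf in n:
    emit(18)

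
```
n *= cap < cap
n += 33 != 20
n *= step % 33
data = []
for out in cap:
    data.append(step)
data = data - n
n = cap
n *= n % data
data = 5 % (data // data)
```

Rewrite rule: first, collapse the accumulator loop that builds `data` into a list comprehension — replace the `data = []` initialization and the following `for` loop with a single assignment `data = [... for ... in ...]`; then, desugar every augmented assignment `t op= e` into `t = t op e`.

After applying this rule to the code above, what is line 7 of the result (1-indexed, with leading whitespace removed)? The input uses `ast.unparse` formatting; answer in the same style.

Transformed code:
n = n * (cap < cap)
n = n + (33 != 20)
n = n * (step % 33)
data = [step for out in cap]
data = data - n
n = cap
n = n * (n % data)
data = 5 % (data // data)

n = n * (n % data)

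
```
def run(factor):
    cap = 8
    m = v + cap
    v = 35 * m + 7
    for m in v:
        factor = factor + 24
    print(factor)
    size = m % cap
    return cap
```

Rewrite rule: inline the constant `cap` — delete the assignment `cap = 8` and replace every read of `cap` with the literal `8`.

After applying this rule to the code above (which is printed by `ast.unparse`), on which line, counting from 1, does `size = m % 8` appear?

7

Transformed code:
def run(factor):
    m = v + 8
    v = 35 * m + 7
    for m in v:
        factor = factor + 24
    print(factor)
    size = m % 8
    return 8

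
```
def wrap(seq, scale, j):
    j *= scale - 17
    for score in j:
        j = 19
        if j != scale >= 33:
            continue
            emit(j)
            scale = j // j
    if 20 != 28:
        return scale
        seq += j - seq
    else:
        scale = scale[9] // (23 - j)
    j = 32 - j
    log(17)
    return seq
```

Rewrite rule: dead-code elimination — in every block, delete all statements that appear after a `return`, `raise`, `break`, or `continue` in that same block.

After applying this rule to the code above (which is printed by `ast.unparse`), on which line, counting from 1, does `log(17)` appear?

12

Transformed code:
def wrap(seq, scale, j):
    j *= scale - 17
    for score in j:
        j = 19
        if j != scale >= 33:
            continue
    if 20 != 28:
        return scale
    else:
        scale = scale[9] // (23 - j)
    j = 32 - j
    log(17)
    return seq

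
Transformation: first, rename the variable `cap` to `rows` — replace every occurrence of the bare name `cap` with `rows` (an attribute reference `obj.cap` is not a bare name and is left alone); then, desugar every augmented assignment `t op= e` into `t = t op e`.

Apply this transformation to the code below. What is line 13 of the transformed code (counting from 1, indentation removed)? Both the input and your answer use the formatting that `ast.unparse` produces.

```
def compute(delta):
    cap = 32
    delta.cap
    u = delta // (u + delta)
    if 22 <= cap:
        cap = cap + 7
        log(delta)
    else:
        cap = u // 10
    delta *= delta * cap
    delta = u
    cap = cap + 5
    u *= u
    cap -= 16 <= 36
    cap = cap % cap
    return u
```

u = u * u

Transformed code:
def compute(delta):
    rows = 32
    delta.cap
    u = delta // (u + delta)
    if 22 <= rows:
        rows = rows + 7
        log(delta)
    else:
        rows = u // 10
    delta = delta * (delta * rows)
    delta = u
    rows = rows + 5
    u = u * u
    rows = rows - (16 <= 36)
    rows = rows % rows
    return u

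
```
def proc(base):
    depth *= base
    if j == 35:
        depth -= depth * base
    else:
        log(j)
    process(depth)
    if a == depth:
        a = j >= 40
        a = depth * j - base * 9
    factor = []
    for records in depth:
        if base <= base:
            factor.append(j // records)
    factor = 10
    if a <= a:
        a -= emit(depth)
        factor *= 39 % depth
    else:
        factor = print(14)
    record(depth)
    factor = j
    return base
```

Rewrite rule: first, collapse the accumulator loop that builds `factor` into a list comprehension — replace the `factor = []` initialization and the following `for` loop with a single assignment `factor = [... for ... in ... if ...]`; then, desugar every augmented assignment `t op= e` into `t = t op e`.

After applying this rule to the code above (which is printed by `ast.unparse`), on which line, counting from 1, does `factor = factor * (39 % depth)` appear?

15

Transformed code:
def proc(base):
    depth = depth * base
    if j == 35:
        depth = depth - depth * base
    else:
        log(j)
    process(depth)
    if a == depth:
        a = j >= 40
        a = depth * j - base * 9
    factor = [j // records for records in depth if base <= base]
    factor = 10
    if a <= a:
        a = a - emit(depth)
        factor = factor * (39 % depth)
    else:
        factor = print(14)
    record(depth)
    factor = j
    return base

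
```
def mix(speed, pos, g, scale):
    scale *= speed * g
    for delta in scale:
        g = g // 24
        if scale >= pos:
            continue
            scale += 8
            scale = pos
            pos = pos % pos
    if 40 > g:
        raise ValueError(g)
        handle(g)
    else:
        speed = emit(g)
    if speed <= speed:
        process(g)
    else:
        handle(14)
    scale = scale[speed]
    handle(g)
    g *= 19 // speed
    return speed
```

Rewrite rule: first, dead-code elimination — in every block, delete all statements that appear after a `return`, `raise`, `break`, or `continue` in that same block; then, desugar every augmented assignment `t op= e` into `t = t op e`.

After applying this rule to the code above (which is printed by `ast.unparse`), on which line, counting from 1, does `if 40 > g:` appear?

Transformed code:
def mix(speed, pos, g, scale):
    scale = scale * (speed * g)
    for delta in scale:
        g = g // 24
        if scale >= pos:
            continue
    if 40 > g:
        raise ValueError(g)
    else:
        speed = emit(g)
    if speed <= speed:
        process(g)
    else:
        handle(14)
    scale = scale[speed]
    handle(g)
    g = g * (19 // speed)
    return speed

7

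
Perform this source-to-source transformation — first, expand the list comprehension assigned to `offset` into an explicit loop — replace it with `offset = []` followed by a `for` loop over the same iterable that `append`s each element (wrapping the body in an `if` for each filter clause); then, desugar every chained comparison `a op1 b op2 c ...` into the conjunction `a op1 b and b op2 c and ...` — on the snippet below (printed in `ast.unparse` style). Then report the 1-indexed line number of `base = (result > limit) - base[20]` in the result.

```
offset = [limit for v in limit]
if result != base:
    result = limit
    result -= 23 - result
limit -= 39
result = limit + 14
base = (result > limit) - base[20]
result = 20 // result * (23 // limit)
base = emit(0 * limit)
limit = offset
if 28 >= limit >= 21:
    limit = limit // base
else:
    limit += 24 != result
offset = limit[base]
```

Transformed code:
offset = []
for v in limit:
    offset.append(limit)
if result != base:
    result = limit
    result -= 23 - result
limit -= 39
result = limit + 14
base = (result > limit) - base[20]
result = 20 // result * (23 // limit)
base = emit(0 * limit)
limit = offset
if 28 >= limit and limit >= 21:
    limit = limit // base
else:
    limit += 24 != result
offset = limit[base]

9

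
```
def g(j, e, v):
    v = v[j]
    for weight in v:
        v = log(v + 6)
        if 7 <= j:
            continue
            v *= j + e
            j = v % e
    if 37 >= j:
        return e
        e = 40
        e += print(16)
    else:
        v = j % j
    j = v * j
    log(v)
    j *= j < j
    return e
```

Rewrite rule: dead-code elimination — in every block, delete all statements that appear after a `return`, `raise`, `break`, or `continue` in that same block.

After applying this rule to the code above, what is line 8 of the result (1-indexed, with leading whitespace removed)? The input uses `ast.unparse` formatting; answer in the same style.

return e

Transformed code:
def g(j, e, v):
    v = v[j]
    for weight in v:
        v = log(v + 6)
        if 7 <= j:
            continue
    if 37 >= j:
        return e
    else:
        v = j % j
    j = v * j
    log(v)
    j *= j < j
    return e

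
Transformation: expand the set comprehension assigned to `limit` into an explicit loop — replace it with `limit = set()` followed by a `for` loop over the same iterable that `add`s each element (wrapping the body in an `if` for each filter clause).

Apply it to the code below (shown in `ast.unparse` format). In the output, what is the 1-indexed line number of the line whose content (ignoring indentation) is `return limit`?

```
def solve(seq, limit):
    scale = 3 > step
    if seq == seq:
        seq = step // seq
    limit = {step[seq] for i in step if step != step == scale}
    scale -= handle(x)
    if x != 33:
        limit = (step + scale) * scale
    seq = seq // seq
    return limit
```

Transformed code:
def solve(seq, limit):
    scale = 3 > step
    if seq == seq:
        seq = step // seq
    limit = set()
    for i in step:
        if step != step == scale:
            limit.add(step[seq])
    scale -= handle(x)
    if x != 33:
        limit = (step + scale) * scale
    seq = seq // seq
    return limit

13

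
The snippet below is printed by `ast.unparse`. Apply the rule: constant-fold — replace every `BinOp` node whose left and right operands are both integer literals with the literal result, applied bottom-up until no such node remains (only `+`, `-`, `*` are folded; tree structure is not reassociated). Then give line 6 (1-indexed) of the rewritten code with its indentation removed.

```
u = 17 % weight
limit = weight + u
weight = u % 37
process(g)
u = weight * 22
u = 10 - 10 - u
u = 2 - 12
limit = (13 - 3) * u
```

Transformed code:
u = 17 % weight
limit = weight + u
weight = u % 37
process(g)
u = weight * 22
u = 0 - u
u = -10
limit = 10 * u

u = 0 - u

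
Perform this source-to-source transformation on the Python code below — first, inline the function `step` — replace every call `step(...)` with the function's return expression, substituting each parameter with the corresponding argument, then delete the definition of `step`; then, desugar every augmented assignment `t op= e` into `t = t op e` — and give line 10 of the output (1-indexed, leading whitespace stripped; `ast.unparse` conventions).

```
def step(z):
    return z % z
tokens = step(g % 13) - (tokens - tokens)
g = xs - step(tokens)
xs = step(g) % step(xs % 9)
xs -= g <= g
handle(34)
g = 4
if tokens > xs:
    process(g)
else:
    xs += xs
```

Transformed code:
tokens = g % 13 % (g % 13) - (tokens - tokens)
g = xs - tokens % tokens
xs = g % g % (xs % 9 % (xs % 9))
xs = xs - (g <= g)
handle(34)
g = 4
if tokens > xs:
    process(g)
else:
    xs = xs + xs

xs = xs + xs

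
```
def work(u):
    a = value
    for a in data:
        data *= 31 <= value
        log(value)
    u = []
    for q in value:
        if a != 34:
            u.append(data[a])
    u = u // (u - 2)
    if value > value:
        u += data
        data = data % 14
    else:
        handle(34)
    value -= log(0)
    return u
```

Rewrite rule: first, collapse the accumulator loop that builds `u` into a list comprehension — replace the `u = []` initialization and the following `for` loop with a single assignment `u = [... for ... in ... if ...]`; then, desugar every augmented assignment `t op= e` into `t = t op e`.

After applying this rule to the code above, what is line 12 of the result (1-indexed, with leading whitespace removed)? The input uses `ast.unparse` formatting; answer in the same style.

Transformed code:
def work(u):
    a = value
    for a in data:
        data = data * (31 <= value)
        log(value)
    u = [data[a] for q in value if a != 34]
    u = u // (u - 2)
    if value > value:
        u = u + data
        data = data % 14
    else:
        handle(34)
    value = value - log(0)
    return u

handle(34)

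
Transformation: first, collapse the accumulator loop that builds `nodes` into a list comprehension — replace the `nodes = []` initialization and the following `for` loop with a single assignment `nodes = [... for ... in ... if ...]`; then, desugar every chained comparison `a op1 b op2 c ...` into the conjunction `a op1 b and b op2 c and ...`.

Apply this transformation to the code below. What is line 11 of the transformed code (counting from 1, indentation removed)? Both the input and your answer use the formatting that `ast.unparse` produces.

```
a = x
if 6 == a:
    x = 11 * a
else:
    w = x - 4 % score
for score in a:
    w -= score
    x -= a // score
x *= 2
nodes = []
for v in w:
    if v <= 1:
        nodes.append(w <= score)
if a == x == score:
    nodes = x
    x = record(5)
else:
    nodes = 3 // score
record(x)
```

if a == x and x == score:

Transformed code:
a = x
if 6 == a:
    x = 11 * a
else:
    w = x - 4 % score
for score in a:
    w -= score
    x -= a // score
x *= 2
nodes = [w <= score for v in w if v <= 1]
if a == x and x == score:
    nodes = x
    x = record(5)
else:
    nodes = 3 // score
record(x)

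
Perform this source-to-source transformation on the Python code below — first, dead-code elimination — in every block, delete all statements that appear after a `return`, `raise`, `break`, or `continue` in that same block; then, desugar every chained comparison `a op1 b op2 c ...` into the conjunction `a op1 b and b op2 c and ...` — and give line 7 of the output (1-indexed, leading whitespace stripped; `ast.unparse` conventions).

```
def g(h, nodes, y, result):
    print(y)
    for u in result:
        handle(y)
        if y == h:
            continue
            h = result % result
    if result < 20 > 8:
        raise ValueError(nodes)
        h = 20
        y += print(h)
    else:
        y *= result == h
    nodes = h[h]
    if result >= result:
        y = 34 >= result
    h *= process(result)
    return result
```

if result < 20 and 20 > 8:

Transformed code:
def g(h, nodes, y, result):
    print(y)
    for u in result:
        handle(y)
        if y == h:
            continue
    if result < 20 and 20 > 8:
        raise ValueError(nodes)
    else:
        y *= result == h
    nodes = h[h]
    if result >= result:
        y = 34 >= result
    h *= process(result)
    return result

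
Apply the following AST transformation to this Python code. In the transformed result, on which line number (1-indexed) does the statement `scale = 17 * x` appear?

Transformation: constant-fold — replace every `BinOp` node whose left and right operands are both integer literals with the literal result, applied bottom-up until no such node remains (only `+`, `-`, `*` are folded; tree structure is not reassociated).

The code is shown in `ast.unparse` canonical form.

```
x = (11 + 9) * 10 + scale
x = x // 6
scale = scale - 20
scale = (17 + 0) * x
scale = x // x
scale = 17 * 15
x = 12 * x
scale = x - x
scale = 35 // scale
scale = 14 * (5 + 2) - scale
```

4

Transformed code:
x = 200 + scale
x = x // 6
scale = scale - 20
scale = 17 * x
scale = x // x
scale = 255
x = 12 * x
scale = x - x
scale = 35 // scale
scale = 98 - scale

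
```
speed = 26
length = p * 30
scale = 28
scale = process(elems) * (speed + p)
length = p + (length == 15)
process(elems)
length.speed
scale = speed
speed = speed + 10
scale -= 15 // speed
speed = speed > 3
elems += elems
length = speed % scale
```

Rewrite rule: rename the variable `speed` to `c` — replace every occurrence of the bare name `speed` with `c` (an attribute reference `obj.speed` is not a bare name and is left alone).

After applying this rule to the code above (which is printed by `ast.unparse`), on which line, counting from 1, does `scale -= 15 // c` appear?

Transformed code:
c = 26
length = p * 30
scale = 28
scale = process(elems) * (c + p)
length = p + (length == 15)
process(elems)
length.speed
scale = c
c = c + 10
scale -= 15 // c
c = c > 3
elems += elems
length = c % scale

10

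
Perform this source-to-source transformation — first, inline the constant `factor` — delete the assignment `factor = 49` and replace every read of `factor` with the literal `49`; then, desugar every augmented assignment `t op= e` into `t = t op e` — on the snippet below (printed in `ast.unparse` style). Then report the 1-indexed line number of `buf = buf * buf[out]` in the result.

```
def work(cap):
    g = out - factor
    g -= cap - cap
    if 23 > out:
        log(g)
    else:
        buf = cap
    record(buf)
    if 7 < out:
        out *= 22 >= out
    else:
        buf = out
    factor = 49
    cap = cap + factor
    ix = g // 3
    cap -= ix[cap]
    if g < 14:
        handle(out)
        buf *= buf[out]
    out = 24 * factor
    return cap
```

18

Transformed code:
def work(cap):
    g = out - 49
    g = g - (cap - cap)
    if 23 > out:
        log(g)
    else:
        buf = cap
    record(buf)
    if 7 < out:
        out = out * (22 >= out)
    else:
        buf = out
    cap = cap + 49
    ix = g // 3
    cap = cap - ix[cap]
    if g < 14:
        handle(out)
        buf = buf * buf[out]
    out = 24 * 49
    return cap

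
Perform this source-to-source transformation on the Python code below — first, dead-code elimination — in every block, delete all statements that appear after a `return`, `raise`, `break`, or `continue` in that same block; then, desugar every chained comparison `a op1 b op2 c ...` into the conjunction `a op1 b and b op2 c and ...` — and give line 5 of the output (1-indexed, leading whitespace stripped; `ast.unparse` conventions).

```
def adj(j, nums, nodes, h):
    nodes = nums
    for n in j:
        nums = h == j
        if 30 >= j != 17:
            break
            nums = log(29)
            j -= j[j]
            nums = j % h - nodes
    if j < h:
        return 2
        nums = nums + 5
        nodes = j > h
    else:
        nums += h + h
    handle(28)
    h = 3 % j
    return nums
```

Transformed code:
def adj(j, nums, nodes, h):
    nodes = nums
    for n in j:
        nums = h == j
        if 30 >= j and j != 17:
            break
    if j < h:
        return 2
    else:
        nums += h + h
    handle(28)
    h = 3 % j
    return nums

if 30 >= j and j != 17:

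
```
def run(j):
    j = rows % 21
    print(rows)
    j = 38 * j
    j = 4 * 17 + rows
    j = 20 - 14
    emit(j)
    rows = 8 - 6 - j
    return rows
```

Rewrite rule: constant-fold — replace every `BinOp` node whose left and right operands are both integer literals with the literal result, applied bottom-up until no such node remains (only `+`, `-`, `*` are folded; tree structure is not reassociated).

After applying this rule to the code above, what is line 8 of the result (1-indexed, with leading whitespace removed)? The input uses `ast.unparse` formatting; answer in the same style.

Transformed code:
def run(j):
    j = rows % 21
    print(rows)
    j = 38 * j
    j = 68 + rows
    j = 6
    emit(j)
    rows = 2 - j
    return rows

rows = 2 - j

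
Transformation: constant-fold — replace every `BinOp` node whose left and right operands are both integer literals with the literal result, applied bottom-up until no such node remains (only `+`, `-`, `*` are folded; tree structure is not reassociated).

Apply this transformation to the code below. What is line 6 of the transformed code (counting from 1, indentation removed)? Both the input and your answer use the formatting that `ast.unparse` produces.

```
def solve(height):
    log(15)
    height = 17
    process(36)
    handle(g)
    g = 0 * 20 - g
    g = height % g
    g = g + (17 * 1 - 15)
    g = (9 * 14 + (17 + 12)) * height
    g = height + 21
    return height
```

Transformed code:
def solve(height):
    log(15)
    height = 17
    process(36)
    handle(g)
    g = 0 - g
    g = height % g
    g = g + 2
    g = 155 * height
    g = height + 21
    return height

g = 0 - g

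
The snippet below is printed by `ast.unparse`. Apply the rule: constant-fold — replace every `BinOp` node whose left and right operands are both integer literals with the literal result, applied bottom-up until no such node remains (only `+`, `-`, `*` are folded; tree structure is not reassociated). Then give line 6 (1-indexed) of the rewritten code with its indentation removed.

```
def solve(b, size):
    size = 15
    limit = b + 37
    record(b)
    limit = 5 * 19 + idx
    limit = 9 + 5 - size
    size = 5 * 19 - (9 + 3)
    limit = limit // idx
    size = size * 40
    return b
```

Transformed code:
def solve(b, size):
    size = 15
    limit = b + 37
    record(b)
    limit = 95 + idx
    limit = 14 - size
    size = 83
    limit = limit // idx
    size = size * 40
    return b

limit = 14 - size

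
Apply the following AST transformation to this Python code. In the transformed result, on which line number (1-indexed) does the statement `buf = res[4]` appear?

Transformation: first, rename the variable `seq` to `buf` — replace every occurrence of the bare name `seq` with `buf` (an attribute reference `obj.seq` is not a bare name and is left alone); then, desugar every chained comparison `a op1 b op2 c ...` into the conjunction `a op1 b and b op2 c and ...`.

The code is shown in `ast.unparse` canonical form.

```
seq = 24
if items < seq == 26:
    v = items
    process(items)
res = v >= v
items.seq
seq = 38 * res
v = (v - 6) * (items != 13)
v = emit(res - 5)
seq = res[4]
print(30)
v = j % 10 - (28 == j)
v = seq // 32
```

Transformed code:
buf = 24
if items < buf and buf == 26:
    v = items
    process(items)
res = v >= v
items.seq
buf = 38 * res
v = (v - 6) * (items != 13)
v = emit(res - 5)
buf = res[4]
print(30)
v = j % 10 - (28 == j)
v = buf // 32

10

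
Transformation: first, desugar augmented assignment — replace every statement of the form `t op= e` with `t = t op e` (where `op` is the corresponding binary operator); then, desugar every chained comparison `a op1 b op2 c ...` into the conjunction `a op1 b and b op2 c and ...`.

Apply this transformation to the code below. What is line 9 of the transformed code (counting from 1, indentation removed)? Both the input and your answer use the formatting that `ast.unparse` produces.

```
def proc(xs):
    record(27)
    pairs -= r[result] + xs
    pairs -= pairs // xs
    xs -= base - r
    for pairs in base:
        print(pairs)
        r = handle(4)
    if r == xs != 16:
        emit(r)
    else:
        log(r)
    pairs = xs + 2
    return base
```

if r == xs and xs != 16:

Transformed code:
def proc(xs):
    record(27)
    pairs = pairs - (r[result] + xs)
    pairs = pairs - pairs // xs
    xs = xs - (base - r)
    for pairs in base:
        print(pairs)
        r = handle(4)
    if r == xs and xs != 16:
        emit(r)
    else:
        log(r)
    pairs = xs + 2
    return base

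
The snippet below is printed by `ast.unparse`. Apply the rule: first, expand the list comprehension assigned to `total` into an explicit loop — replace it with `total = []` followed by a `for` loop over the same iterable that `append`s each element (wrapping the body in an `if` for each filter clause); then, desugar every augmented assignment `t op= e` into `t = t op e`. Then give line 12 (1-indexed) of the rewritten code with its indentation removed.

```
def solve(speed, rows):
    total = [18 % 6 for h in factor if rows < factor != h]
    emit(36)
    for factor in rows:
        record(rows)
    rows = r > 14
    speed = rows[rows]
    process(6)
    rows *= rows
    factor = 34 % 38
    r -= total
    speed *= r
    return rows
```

rows = rows * rows

Transformed code:
def solve(speed, rows):
    total = []
    for h in factor:
        if rows < factor != h:
            total.append(18 % 6)
    emit(36)
    for factor in rows:
        record(rows)
    rows = r > 14
    speed = rows[rows]
    process(6)
    rows = rows * rows
    factor = 34 % 38
    r = r - total
    speed = speed * r
    return rows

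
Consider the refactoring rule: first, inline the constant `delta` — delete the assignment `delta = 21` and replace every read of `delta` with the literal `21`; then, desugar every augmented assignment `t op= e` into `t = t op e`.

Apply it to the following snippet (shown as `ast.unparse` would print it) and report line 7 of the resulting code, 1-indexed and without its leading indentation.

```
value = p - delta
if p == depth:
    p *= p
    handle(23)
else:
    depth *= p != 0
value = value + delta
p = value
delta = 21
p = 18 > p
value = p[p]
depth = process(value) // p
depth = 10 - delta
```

Transformed code:
value = p - 21
if p == depth:
    p = p * p
    handle(23)
else:
    depth = depth * (p != 0)
value = value + 21
p = value
p = 18 > p
value = p[p]
depth = process(value) // p
depth = 10 - 21

value = value + 21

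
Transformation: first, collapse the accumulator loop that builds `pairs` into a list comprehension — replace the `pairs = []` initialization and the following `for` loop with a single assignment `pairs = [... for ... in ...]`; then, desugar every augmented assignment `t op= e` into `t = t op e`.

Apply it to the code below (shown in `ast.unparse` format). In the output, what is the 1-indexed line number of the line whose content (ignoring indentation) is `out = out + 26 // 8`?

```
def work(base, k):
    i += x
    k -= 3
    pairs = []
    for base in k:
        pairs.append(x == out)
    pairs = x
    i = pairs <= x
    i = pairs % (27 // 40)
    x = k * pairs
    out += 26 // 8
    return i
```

Transformed code:
def work(base, k):
    i = i + x
    k = k - 3
    pairs = [x == out for base in k]
    pairs = x
    i = pairs <= x
    i = pairs % (27 // 40)
    x = k * pairs
    out = out + 26 // 8
    return i

9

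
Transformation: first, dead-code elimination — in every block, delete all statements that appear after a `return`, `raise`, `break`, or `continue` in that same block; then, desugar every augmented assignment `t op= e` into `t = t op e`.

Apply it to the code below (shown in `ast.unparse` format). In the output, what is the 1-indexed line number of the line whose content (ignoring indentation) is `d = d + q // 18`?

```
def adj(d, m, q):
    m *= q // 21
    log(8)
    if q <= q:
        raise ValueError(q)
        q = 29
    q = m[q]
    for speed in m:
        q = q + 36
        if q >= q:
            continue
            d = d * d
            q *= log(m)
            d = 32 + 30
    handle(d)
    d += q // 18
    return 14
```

12

Transformed code:
def adj(d, m, q):
    m = m * (q // 21)
    log(8)
    if q <= q:
        raise ValueError(q)
    q = m[q]
    for speed in m:
        q = q + 36
        if q >= q:
            continue
    handle(d)
    d = d + q // 18
    return 14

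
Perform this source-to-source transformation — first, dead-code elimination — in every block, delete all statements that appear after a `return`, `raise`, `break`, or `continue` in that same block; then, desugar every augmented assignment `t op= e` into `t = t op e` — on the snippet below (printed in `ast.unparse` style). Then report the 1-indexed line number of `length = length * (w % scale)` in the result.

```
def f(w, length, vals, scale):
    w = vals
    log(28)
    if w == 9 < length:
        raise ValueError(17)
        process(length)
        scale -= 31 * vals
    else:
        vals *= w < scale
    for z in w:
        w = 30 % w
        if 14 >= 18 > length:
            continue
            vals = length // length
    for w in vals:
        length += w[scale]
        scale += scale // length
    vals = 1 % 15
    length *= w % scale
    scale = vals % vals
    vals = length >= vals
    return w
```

16

Transformed code:
def f(w, length, vals, scale):
    w = vals
    log(28)
    if w == 9 < length:
        raise ValueError(17)
    else:
        vals = vals * (w < scale)
    for z in w:
        w = 30 % w
        if 14 >= 18 > length:
            continue
    for w in vals:
        length = length + w[scale]
        scale = scale + scale // length
    vals = 1 % 15
    length = length * (w % scale)
    scale = vals % vals
    vals = length >= vals
    return w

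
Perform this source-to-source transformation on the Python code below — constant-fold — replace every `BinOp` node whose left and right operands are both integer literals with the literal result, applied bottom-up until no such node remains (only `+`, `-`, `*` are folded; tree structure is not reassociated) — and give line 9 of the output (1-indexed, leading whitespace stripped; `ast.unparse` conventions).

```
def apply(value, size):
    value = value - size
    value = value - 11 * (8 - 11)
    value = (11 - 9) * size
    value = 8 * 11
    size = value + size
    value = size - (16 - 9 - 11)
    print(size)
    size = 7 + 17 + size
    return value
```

Transformed code:
def apply(value, size):
    value = value - size
    value = value - -33
    value = 2 * size
    value = 88
    size = value + size
    value = size - -4
    print(size)
    size = 24 + size
    return value

size = 24 + size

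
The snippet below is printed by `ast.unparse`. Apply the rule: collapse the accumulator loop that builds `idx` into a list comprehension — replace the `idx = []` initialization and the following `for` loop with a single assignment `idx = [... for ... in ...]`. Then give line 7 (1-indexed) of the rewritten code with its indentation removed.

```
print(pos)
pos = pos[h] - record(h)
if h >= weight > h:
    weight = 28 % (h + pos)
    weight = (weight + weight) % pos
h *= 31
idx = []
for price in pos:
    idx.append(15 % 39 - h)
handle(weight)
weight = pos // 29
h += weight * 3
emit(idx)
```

idx = [15 % 39 - h for price in pos]

Transformed code:
print(pos)
pos = pos[h] - record(h)
if h >= weight > h:
    weight = 28 % (h + pos)
    weight = (weight + weight) % pos
h *= 31
idx = [15 % 39 - h for price in pos]
handle(weight)
weight = pos // 29
h += weight * 3
emit(idx)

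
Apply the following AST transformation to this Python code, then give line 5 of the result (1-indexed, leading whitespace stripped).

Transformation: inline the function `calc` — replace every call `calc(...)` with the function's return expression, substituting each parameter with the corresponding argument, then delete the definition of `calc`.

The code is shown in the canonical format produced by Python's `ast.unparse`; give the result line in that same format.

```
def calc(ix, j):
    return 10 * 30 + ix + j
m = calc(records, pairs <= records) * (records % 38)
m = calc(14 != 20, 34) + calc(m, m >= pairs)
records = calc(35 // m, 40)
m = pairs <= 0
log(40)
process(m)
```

Transformed code:
m = (10 * 30 + records + (pairs <= records)) * (records % 38)
m = 10 * 30 + (14 != 20) + 34 + (10 * 30 + m + (m >= pairs))
records = 10 * 30 + 35 // m + 40
m = pairs <= 0
log(40)
process(m)

log(40)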